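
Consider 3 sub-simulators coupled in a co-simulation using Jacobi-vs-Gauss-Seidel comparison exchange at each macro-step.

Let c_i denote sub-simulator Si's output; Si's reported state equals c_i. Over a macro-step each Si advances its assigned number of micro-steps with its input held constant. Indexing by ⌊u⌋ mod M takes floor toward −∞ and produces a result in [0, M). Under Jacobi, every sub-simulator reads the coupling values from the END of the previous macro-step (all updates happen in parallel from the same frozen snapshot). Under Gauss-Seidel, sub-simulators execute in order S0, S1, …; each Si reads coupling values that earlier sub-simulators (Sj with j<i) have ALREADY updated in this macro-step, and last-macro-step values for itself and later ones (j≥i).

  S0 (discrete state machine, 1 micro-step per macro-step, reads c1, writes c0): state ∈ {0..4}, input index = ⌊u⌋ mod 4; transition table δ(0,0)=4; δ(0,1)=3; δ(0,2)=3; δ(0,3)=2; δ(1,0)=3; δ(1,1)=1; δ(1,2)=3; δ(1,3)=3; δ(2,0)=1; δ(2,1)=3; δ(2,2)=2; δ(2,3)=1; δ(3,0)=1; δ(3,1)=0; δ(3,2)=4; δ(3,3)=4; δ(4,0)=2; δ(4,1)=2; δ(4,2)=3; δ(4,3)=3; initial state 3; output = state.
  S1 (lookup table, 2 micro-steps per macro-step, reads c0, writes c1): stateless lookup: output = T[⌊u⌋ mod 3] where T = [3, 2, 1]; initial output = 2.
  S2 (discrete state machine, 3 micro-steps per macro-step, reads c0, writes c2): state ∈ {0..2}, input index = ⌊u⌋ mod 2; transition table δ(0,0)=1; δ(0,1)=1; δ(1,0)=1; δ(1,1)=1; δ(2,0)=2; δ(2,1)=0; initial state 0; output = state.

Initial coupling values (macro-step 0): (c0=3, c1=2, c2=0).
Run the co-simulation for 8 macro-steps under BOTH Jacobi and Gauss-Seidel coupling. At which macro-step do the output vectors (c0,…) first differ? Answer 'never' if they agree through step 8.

first divergence at macro-step: 1

[Jacobi] macro 1: S0 reads c1=2 → after 1×micro: 4; S1 reads c0=3 → after 2×micro: 3; S2 reads c0=3 → after 3×micro: 1 ⇒ (c0=4, c1=3, c2=1)
[Jacobi] macro 2: S0 reads c1=3 → after 1×micro: 3; S1 reads c0=4 → after 2×micro: 2; S2 reads c0=4 → after 3×micro: 1 ⇒ (c0=3, c1=2, c2=1)
[Jacobi] macro 3: S0 reads c1=2 → after 1×micro: 4; S1 reads c0=3 → after 2×micro: 3; S2 reads c0=3 → after 3×micro: 1 ⇒ (c0=4, c1=3, c2=1)
[Jacobi] macro 4: S0 reads c1=3 → after 1×micro: 3; S1 reads c0=4 → after 2×micro: 2; S2 reads c0=4 → after 3×micro: 1 ⇒ (c0=3, c1=2, c2=1)
[Jacobi] macro 5: S0 reads c1=2 → after 1×micro: 4; S1 reads c0=3 → after 2×micro: 3; S2 reads c0=3 → after 3×micro: 1 ⇒ (c0=4, c1=3, c2=1)
[Jacobi] macro 6: S0 reads c1=3 → after 1×micro: 3; S1 reads c0=4 → after 2×micro: 2; S2 reads c0=4 → after 3×micro: 1 ⇒ (c0=3, c1=2, c2=1)
[Jacobi] macro 7: S0 reads c1=2 → after 1×micro: 4; S1 reads c0=3 → after 2×micro: 3; S2 reads c0=3 → after 3×micro: 1 ⇒ (c0=4, c1=3, c2=1)
[Jacobi] macro 8: S0 reads c1=3 → after 1×micro: 3; S1 reads c0=4 → after 2×micro: 2; S2 reads c0=4 → after 3×micro: 1 ⇒ (c0=3, c1=2, c2=1)
[Gauss-Seidel] macro 1: S0 reads c1=2 → after 1×micro: 4; S1 reads c0=4 → after 2×micro: 2; S2 reads c0=4 → after 3×micro: 1 ⇒ (c0=4, c1=2, c2=1)
[Gauss-Seidel] macro 2: S0 reads c1=2 → after 1×micro: 3; S1 reads c0=3 → after 2×micro: 3; S2 reads c0=3 → after 3×micro: 1 ⇒ (c0=3, c1=3, c2=1)
[Gauss-Seidel] macro 3: S0 reads c1=3 → after 1×micro: 4; S1 reads c0=4 → after 2×micro: 2; S2 reads c0=4 → after 3×micro: 1 ⇒ (c0=4, c1=2, c2=1)
[Gauss-Seidel] macro 4: S0 reads c1=2 → after 1×micro: 3; S1 reads c0=3 → after 2×micro: 3; S2 reads c0=3 → after 3×micro: 1 ⇒ (c0=3, c1=3, c2=1)
[Gauss-Seidel] macro 5: S0 reads c1=3 → after 1×micro: 4; S1 reads c0=4 → after 2×micro: 2; S2 reads c0=4 → after 3×micro: 1 ⇒ (c0=4, c1=2, c2=1)
[Gauss-Seidel] macro 6: S0 reads c1=2 → after 1×micro: 3; S1 reads c0=3 → after 2×micro: 3; S2 reads c0=3 → after 3×micro: 1 ⇒ (c0=3, c1=3, c2=1)
[Gauss-Seidel] macro 7: S0 reads c1=3 → after 1×micro: 4; S1 reads c0=4 → after 2×micro: 2; S2 reads c0=4 → after 3×micro: 1 ⇒ (c0=4, c1=2, c2=1)
[Gauss-Seidel] macro 8: S0 reads c1=2 → after 1×micro: 3; S1 reads c0=3 → after 2×micro: 3; S2 reads c0=3 → after 3×micro: 1 ⇒ (c0=3, c1=3, c2=1)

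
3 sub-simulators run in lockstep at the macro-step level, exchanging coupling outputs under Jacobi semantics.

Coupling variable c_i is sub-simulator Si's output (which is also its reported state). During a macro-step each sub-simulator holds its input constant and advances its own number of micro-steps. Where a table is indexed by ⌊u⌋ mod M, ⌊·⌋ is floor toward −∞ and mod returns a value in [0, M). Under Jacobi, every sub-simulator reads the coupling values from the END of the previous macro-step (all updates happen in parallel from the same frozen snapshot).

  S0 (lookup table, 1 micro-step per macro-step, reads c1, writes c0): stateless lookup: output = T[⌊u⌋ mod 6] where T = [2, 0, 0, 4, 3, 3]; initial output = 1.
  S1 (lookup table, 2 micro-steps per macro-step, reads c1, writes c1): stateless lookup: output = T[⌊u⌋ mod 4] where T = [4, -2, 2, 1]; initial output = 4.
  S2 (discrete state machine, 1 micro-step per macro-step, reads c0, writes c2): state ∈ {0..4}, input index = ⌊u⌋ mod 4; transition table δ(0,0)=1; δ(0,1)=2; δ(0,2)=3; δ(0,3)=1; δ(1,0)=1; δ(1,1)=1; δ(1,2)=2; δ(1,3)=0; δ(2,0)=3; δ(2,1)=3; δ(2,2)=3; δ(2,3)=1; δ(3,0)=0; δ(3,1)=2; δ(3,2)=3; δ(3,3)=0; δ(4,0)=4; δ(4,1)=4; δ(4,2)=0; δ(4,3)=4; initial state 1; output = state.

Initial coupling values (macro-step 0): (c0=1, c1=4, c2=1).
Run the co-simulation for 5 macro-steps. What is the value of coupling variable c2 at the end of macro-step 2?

macro 1: S0 reads c1=4 → after 1×micro: 3; S1 reads c1=4 → after 2×micro: 4; S2 reads c0=1 → after 1×micro: 1 ⇒ (c0=3, c1=4, c2=1)
macro 2: S0 reads c1=4 → after 1×micro: 3; S1 reads c1=4 → after 2×micro: 4; S2 reads c0=3 → after 1×micro: 0 ⇒ (c0=3, c1=4, c2=0)
macro 3: S0 reads c1=4 → after 1×micro: 3; S1 reads c1=4 → after 2×micro: 4; S2 reads c0=3 → after 1×micro: 1 ⇒ (c0=3, c1=4, c2=1)
macro 4: S0 reads c1=4 → after 1×micro: 3; S1 reads c1=4 → after 2×micro: 4; S2 reads c0=3 → after 1×micro: 0 ⇒ (c0=3, c1=4, c2=0)
macro 5: S0 reads c1=4 → after 1×micro: 3; S1 reads c1=4 → after 2×micro: 4; S2 reads c0=3 → after 1×micro: 1 ⇒ (c0=3, c1=4, c2=1)

c2 at macro-step 2 = 0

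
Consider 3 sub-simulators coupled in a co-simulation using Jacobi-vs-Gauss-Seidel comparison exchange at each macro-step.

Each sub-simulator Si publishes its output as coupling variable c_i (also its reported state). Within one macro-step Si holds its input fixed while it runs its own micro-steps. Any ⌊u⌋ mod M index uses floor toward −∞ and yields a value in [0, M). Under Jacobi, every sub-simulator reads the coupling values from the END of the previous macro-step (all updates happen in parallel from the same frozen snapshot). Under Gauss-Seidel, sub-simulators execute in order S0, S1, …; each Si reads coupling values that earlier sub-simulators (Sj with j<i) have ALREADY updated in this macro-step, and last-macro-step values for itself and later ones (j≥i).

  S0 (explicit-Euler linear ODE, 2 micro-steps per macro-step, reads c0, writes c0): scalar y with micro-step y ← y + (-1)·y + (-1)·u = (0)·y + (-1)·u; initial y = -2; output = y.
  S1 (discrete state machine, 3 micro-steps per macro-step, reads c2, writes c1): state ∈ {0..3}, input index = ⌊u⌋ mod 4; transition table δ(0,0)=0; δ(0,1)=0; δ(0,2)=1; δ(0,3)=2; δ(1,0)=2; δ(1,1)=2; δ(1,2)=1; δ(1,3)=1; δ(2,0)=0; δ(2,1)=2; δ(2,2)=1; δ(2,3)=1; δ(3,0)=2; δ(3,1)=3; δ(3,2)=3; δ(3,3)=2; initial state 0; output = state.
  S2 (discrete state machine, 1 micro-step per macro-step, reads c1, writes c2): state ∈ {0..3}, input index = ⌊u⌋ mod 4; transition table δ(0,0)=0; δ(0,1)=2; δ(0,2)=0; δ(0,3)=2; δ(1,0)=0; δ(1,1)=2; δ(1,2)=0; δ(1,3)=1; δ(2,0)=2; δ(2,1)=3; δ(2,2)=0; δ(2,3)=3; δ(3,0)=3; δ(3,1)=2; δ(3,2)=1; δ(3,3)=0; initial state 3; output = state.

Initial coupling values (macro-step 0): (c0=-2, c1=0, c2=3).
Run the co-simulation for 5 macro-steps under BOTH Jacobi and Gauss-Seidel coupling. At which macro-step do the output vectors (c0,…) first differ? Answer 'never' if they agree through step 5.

[Jacobi] macro 1: S0 reads c0=-2 → after 2×micro: 2; S1 reads c2=3 → after 3×micro: 1; S2 reads c1=0 → after 1×micro: 3 ⇒ (c0=2, c1=1, c2=3)
[Jacobi] macro 2: S0 reads c0=2 → after 2×micro: -2; S1 reads c2=3 → after 3×micro: 1; S2 reads c1=1 → after 1×micro: 2 ⇒ (c0=-2, c1=1, c2=2)
[Jacobi] macro 3: S0 reads c0=-2 → after 2×micro: 2; S1 reads c2=2 → after 3×micro: 1; S2 reads c1=1 → after 1×micro: 3 ⇒ (c0=2, c1=1, c2=3)
[Jacobi] macro 4: S0 reads c0=2 → after 2×micro: -2; S1 reads c2=3 → after 3×micro: 1; S2 reads c1=1 → after 1×micro: 2 ⇒ (c0=-2, c1=1, c2=2)
[Jacobi] macro 5: S0 reads c0=-2 → after 2×micro: 2; S1 reads c2=2 → after 3×micro: 1; S2 reads c1=1 → after 1×micro: 3 ⇒ (c0=2, c1=1, c2=3)
[Gauss-Seidel] macro 1: S0 reads c0=-2 → after 2×micro: 2; S1 reads c2=3 → after 3×micro: 1; S2 reads c1=1 → after 1×micro: 2 ⇒ (c0=2, c1=1, c2=2)
[Gauss-Seidel] macro 2: S0 reads c0=2 → after 2×micro: -2; S1 reads c2=2 → after 3×micro: 1; S2 reads c1=1 → after 1×micro: 3 ⇒ (c0=-2, c1=1, c2=3)
[Gauss-Seidel] macro 3: S0 reads c0=-2 → after 2×micro: 2; S1 reads c2=3 → after 3×micro: 1; S2 reads c1=1 → after 1×micro: 2 ⇒ (c0=2, c1=1, c2=2)
[Gauss-Seidel] macro 4: S0 reads c0=2 → after 2×micro: -2; S1 reads c2=2 → after 3×micro: 1; S2 reads c1=1 → after 1×micro: 3 ⇒ (c0=-2, c1=1, c2=3)
[Gauss-Seidel] macro 5: S0 reads c0=-2 → after 2×micro: 2; S1 reads c2=3 → after 3×micro: 1; S2 reads c1=1 → after 1×micro: 2 ⇒ (c0=2, c1=1, c2=2)

first divergence at macro-step: 1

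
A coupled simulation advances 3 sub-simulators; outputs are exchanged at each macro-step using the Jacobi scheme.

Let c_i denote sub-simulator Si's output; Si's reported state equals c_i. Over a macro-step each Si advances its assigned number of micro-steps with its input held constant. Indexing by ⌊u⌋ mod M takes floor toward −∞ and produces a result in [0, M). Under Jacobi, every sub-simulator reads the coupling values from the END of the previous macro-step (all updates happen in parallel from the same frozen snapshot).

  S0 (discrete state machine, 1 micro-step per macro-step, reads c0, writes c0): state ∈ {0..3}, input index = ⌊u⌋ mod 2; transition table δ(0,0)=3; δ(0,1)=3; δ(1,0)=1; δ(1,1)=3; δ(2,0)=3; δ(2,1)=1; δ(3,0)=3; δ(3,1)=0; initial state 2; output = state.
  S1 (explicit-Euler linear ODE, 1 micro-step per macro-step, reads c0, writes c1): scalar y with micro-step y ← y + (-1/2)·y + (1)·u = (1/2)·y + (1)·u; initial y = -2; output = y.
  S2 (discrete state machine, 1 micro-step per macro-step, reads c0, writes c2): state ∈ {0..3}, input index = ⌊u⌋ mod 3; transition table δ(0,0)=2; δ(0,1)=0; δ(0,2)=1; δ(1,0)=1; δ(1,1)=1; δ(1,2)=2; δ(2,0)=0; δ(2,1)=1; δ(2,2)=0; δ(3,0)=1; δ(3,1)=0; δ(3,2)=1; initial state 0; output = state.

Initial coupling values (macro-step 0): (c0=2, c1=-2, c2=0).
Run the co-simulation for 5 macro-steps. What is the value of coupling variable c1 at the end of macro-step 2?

c1 at macro-step 2 = 7/2

macro 1: S0 reads c0=2 → after 1×micro: 3; S1 reads c0=2 → after 1×micro: 1; S2 reads c0=2 → after 1×micro: 1 ⇒ (c0=3, c1=1, c2=1)
macro 2: S0 reads c0=3 → after 1×micro: 0; S1 reads c0=3 → after 1×micro: 7/2; S2 reads c0=3 → after 1×micro: 1 ⇒ (c0=0, c1=7/2, c2=1)
macro 3: S0 reads c0=0 → after 1×micro: 3; S1 reads c0=0 → after 1×micro: 7/4; S2 reads c0=0 → after 1×micro: 1 ⇒ (c0=3, c1=7/4, c2=1)
macro 4: S0 reads c0=3 → after 1×micro: 0; S1 reads c0=3 → after 1×micro: 31/8; S2 reads c0=3 → after 1×micro: 1 ⇒ (c0=0, c1=31/8, c2=1)
macro 5: S0 reads c0=0 → after 1×micro: 3; S1 reads c0=0 → after 1×micro: 31/16; S2 reads c0=0 → after 1×micro: 1 ⇒ (c0=3, c1=31/16, c2=1)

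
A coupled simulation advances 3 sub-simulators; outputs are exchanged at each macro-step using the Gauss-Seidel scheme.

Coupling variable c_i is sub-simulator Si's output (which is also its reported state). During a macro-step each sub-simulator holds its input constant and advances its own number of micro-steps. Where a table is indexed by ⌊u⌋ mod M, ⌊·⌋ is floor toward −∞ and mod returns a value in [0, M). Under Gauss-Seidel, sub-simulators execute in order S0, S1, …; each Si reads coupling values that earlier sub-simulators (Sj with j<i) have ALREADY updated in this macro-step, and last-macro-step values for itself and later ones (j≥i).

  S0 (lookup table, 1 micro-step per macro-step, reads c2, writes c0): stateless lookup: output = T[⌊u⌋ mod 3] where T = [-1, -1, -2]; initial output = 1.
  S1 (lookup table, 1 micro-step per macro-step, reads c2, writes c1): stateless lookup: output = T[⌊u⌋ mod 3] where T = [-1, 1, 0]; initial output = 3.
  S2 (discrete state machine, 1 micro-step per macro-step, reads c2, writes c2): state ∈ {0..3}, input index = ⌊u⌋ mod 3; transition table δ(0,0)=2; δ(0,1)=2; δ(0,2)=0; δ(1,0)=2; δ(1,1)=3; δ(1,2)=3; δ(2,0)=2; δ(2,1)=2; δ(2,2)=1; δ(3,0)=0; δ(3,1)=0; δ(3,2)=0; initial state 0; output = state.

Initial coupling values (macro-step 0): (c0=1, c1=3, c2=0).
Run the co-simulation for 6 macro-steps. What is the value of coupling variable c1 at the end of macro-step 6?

c1 at macro-step 6 = 0

macro 1: S0 reads c2=0 → after 1×micro: -1; S1 reads c2=0 → after 1×micro: -1; S2 reads c2=0 → after 1×micro: 2 ⇒ (c0=-1, c1=-1, c2=2)
macro 2: S0 reads c2=2 → after 1×micro: -2; S1 reads c2=2 → after 1×micro: 0; S2 reads c2=2 → after 1×micro: 1 ⇒ (c0=-2, c1=0, c2=1)
macro 3: S0 reads c2=1 → after 1×micro: -1; S1 reads c2=1 → after 1×micro: 1; S2 reads c2=1 → after 1×micro: 3 ⇒ (c0=-1, c1=1, c2=3)
macro 4: S0 reads c2=3 → after 1×micro: -1; S1 reads c2=3 → after 1×micro: -1; S2 reads c2=3 → after 1×micro: 0 ⇒ (c0=-1, c1=-1, c2=0)
macro 5: S0 reads c2=0 → after 1×micro: -1; S1 reads c2=0 → after 1×micro: -1; S2 reads c2=0 → after 1×micro: 2 ⇒ (c0=-1, c1=-1, c2=2)
macro 6: S0 reads c2=2 → after 1×micro: -2; S1 reads c2=2 → after 1×micro: 0; S2 reads c2=2 → after 1×micro: 1 ⇒ (c0=-2, c1=0, c2=1)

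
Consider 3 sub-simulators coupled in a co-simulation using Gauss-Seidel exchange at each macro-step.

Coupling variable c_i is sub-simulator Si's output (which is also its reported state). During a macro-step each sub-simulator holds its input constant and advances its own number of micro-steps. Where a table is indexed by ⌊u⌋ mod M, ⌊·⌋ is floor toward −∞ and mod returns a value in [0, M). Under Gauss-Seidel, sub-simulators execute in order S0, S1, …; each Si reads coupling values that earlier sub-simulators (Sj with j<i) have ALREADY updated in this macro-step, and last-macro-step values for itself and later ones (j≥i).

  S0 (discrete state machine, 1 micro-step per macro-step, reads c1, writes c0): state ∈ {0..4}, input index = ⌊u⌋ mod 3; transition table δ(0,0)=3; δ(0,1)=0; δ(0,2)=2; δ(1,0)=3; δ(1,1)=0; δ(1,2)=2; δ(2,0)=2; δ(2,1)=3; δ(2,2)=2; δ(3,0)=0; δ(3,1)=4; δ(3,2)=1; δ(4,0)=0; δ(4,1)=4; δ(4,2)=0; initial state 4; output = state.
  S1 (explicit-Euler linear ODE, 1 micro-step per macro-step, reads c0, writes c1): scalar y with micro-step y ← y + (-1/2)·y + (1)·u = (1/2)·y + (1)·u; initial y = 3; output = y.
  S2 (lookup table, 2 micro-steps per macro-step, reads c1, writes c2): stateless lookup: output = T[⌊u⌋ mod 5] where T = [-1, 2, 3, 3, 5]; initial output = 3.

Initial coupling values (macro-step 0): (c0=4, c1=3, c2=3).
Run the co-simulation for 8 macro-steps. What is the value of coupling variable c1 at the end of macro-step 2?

c1 at macro-step 2 = 3/4

macro 1: S0 reads c1=3 → after 1×micro: 0; S1 reads c0=0 → after 1×micro: 3/2; S2 reads c1=3/2 → after 2×micro: 2 ⇒ (c0=0, c1=3/2, c2=2)
macro 2: S0 reads c1=3/2 → after 1×micro: 0; S1 reads c0=0 → after 1×micro: 3/4; S2 reads c1=3/4 → after 2×micro: -1 ⇒ (c0=0, c1=3/4, c2=-1)
macro 3: S0 reads c1=3/4 → after 1×micro: 3; S1 reads c0=3 → after 1×micro: 27/8; S2 reads c1=27/8 → after 2×micro: 3 ⇒ (c0=3, c1=27/8, c2=3)
macro 4: S0 reads c1=27/8 → after 1×micro: 0; S1 reads c0=0 → after 1×micro: 27/16; S2 reads c1=27/16 → after 2×micro: 2 ⇒ (c0=0, c1=27/16, c2=2)
macro 5: S0 reads c1=27/16 → after 1×micro: 0; S1 reads c0=0 → after 1×micro: 27/32; S2 reads c1=27/32 → after 2×micro: -1 ⇒ (c0=0, c1=27/32, c2=-1)
macro 6: S0 reads c1=27/32 → after 1×micro: 3; S1 reads c0=3 → after 1×micro: 219/64; S2 reads c1=219/64 → after 2×micro: 3 ⇒ (c0=3, c1=219/64, c2=3)
macro 7: S0 reads c1=219/64 → after 1×micro: 0; S1 reads c0=0 → after 1×micro: 219/128; S2 reads c1=219/128 → after 2×micro: 2 ⇒ (c0=0, c1=219/128, c2=2)
macro 8: S0 reads c1=219/128 → after 1×micro: 0; S1 reads c0=0 → after 1×micro: 219/256; S2 reads c1=219/256 → after 2×micro: -1 ⇒ (c0=0, c1=219/256, c2=-1)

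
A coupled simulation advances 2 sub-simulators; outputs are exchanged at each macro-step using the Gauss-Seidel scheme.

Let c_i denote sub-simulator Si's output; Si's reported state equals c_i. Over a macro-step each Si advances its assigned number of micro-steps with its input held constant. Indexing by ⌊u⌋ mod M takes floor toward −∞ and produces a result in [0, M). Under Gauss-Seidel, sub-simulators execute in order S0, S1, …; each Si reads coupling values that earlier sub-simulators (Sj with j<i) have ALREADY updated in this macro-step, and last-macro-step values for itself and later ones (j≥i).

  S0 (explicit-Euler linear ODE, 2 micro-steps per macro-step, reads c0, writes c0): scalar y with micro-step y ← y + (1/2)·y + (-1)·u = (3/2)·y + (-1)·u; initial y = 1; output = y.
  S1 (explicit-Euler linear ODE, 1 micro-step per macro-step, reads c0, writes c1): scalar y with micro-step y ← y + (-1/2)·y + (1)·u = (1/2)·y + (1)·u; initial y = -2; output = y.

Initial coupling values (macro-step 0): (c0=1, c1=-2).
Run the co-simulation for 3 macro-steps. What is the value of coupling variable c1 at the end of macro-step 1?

c1 at macro-step 1 = -5/4

macro 1: S0 reads c0=1 → after 2×micro: -1/4; S1 reads c0=-1/4 → after 1×micro: -5/4 ⇒ (c0=-1/4, c1=-5/4)
macro 2: S0 reads c0=-1/4 → after 2×micro: 1/16; S1 reads c0=1/16 → after 1×micro: -9/16 ⇒ (c0=1/16, c1=-9/16)
macro 3: S0 reads c0=1/16 → after 2×micro: -1/64; S1 reads c0=-1/64 → after 1×micro: -19/64 ⇒ (c0=-1/64, c1=-19/64)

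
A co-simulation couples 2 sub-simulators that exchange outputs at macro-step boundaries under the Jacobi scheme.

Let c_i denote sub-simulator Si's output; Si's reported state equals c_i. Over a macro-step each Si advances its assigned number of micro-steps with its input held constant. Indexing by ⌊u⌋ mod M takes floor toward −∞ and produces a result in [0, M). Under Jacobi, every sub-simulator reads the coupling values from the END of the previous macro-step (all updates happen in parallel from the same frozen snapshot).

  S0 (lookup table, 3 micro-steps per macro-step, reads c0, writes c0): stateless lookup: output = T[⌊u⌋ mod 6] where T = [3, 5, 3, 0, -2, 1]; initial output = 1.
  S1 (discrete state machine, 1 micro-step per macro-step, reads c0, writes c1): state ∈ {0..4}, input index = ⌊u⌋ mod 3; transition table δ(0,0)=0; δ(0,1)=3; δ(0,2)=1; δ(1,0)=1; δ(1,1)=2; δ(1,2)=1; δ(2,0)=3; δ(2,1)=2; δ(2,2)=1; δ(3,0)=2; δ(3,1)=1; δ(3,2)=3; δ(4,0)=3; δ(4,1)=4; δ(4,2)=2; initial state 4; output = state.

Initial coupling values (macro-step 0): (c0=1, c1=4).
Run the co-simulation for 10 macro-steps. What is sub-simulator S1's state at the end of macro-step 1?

S1 state at macro-step 1 = 4

macro 1: S0 reads c0=1 → after 3×micro: 5; S1 reads c0=1 → after 1×micro: 4 ⇒ (c0=5, c1=4)
macro 2: S0 reads c0=5 → after 3×micro: 1; S1 reads c0=5 → after 1×micro: 2 ⇒ (c0=1, c1=2)
macro 3: S0 reads c0=1 → after 3×micro: 5; S1 reads c0=1 → after 1×micro: 2 ⇒ (c0=5, c1=2)
macro 4: S0 reads c0=5 → after 3×micro: 1; S1 reads c0=5 → after 1×micro: 1 ⇒ (c0=1, c1=1)
macro 5: S0 reads c0=1 → after 3×micro: 5; S1 reads c0=1 → after 1×micro: 2 ⇒ (c0=5, c1=2)
macro 6: S0 reads c0=5 → after 3×micro: 1; S1 reads c0=5 → after 1×micro: 1 ⇒ (c0=1, c1=1)
macro 7: S0 reads c0=1 → after 3×micro: 5; S1 reads c0=1 → after 1×micro: 2 ⇒ (c0=5, c1=2)
macro 8: S0 reads c0=5 → after 3×micro: 1; S1 reads c0=5 → after 1×micro: 1 ⇒ (c0=1, c1=1)
macro 9: S0 reads c0=1 → after 3×micro: 5; S1 reads c0=1 → after 1×micro: 2 ⇒ (c0=5, c1=2)
macro 10: S0 reads c0=5 → after 3×micro: 1; S1 reads c0=5 → after 1×micro: 1 ⇒ (c0=1, c1=1)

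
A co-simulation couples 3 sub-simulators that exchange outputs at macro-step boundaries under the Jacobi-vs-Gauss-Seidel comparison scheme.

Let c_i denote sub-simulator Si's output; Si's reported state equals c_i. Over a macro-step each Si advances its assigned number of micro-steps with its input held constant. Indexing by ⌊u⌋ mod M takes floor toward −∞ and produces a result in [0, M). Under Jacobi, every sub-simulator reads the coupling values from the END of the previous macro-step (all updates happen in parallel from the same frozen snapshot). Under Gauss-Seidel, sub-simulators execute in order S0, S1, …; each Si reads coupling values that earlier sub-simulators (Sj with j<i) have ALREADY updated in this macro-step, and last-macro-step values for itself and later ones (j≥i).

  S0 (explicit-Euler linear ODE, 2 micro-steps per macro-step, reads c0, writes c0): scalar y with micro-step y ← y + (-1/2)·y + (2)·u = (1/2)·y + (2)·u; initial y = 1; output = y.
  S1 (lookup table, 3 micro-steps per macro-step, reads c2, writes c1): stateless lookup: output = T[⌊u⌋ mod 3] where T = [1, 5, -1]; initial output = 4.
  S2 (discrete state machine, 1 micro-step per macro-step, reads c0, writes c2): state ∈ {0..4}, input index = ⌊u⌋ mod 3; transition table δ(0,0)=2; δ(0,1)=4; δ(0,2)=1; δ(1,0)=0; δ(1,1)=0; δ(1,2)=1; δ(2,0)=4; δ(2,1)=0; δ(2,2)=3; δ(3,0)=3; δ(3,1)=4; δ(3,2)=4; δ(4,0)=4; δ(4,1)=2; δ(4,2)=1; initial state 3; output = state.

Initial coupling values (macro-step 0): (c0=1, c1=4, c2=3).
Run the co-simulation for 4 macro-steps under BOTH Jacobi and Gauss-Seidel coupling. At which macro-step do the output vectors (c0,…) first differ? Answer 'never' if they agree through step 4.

first divergence at macro-step: 1

[Jacobi] macro 1: S0 reads c0=1 → after 2×micro: 13/4; S1 reads c2=3 → after 3×micro: 1; S2 reads c0=1 → after 1×micro: 4 ⇒ (c0=13/4, c1=1, c2=4)
[Jacobi] macro 2: S0 reads c0=13/4 → after 2×micro: 169/16; S1 reads c2=4 → after 3×micro: 5; S2 reads c0=13/4 → after 1×micro: 4 ⇒ (c0=169/16, c1=5, c2=4)
[Jacobi] macro 3: S0 reads c0=169/16 → after 2×micro: 2197/64; S1 reads c2=4 → after 3×micro: 5; S2 reads c0=169/16 → after 1×micro: 2 ⇒ (c0=2197/64, c1=5, c2=2)
[Jacobi] macro 4: S0 reads c0=2197/64 → after 2×micro: 28561/256; S1 reads c2=2 → after 3×micro: -1; S2 reads c0=2197/64 → after 1×micro: 0 ⇒ (c0=28561/256, c1=-1, c2=0)
[Gauss-Seidel] macro 1: S0 reads c0=1 → after 2×micro: 13/4; S1 reads c2=3 → after 3×micro: 1; S2 reads c0=13/4 → after 1×micro: 3 ⇒ (c0=13/4, c1=1, c2=3)
[Gauss-Seidel] macro 2: S0 reads c0=13/4 → after 2×micro: 169/16; S1 reads c2=3 → after 3×micro: 1; S2 reads c0=169/16 → after 1×micro: 4 ⇒ (c0=169/16, c1=1, c2=4)
[Gauss-Seidel] macro 3: S0 reads c0=169/16 → after 2×micro: 2197/64; S1 reads c2=4 → after 3×micro: 5; S2 reads c0=2197/64 → after 1×micro: 2 ⇒ (c0=2197/64, c1=5, c2=2)
[Gauss-Seidel] macro 4: S0 reads c0=2197/64 → after 2×micro: 28561/256; S1 reads c2=2 → after 3×micro: -1; S2 reads c0=28561/256 → after 1×micro: 4 ⇒ (c0=28561/256, c1=-1, c2=4)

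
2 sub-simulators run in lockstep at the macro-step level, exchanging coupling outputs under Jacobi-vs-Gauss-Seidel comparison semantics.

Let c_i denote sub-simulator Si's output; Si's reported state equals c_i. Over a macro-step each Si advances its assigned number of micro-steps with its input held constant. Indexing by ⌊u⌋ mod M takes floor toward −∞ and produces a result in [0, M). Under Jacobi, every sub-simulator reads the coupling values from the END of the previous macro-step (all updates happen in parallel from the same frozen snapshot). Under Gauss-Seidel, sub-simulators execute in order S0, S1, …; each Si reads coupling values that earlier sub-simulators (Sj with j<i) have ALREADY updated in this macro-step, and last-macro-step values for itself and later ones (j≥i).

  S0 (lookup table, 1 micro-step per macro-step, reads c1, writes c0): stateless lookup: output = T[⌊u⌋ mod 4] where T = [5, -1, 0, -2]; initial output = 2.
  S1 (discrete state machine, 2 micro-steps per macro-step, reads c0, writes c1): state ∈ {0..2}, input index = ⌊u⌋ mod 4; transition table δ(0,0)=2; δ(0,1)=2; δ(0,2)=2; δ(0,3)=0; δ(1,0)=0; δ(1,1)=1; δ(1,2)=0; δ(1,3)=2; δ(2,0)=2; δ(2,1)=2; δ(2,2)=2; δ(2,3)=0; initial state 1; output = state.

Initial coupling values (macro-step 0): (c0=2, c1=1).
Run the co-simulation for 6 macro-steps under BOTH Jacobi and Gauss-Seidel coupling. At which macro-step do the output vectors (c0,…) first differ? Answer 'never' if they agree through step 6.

first divergence at macro-step: 1

[Jacobi] macro 1: S0 reads c1=1 → after 1×micro: -1; S1 reads c0=2 → after 2×micro: 2 ⇒ (c0=-1, c1=2)
[Jacobi] macro 2: S0 reads c1=2 → after 1×micro: 0; S1 reads c0=-1 → after 2×micro: 0 ⇒ (c0=0, c1=0)
[Jacobi] macro 3: S0 reads c1=0 → after 1×micro: 5; S1 reads c0=0 → after 2×micro: 2 ⇒ (c0=5, c1=2)
[Jacobi] macro 4: S0 reads c1=2 → after 1×micro: 0; S1 reads c0=5 → after 2×micro: 2 ⇒ (c0=0, c1=2)
[Jacobi] macro 5: S0 reads c1=2 → after 1×micro: 0; S1 reads c0=0 → after 2×micro: 2 ⇒ (c0=0, c1=2)
[Jacobi] macro 6: S0 reads c1=2 → after 1×micro: 0; S1 reads c0=0 → after 2×micro: 2 ⇒ (c0=0, c1=2)
[Gauss-Seidel] macro 1: S0 reads c1=1 → after 1×micro: -1; S1 reads c0=-1 → after 2×micro: 0 ⇒ (c0=-1, c1=0)
[Gauss-Seidel] macro 2: S0 reads c1=0 → after 1×micro: 5; S1 reads c0=5 → after 2×micro: 2 ⇒ (c0=5, c1=2)
[Gauss-Seidel] macro 3: S0 reads c1=2 → after 1×micro: 0; S1 reads c0=0 → after 2×micro: 2 ⇒ (c0=0, c1=2)
[Gauss-Seidel] macro 4: S0 reads c1=2 → after 1×micro: 0; S1 reads c0=0 → after 2×micro: 2 ⇒ (c0=0, c1=2)
[Gauss-Seidel] macro 5: S0 reads c1=2 → after 1×micro: 0; S1 reads c0=0 → after 2×micro: 2 ⇒ (c0=0, c1=2)
[Gauss-Seidel] macro 6: S0 reads c1=2 → after 1×micro: 0; S1 reads c0=0 → after 2×micro: 2 ⇒ (c0=0, c1=2)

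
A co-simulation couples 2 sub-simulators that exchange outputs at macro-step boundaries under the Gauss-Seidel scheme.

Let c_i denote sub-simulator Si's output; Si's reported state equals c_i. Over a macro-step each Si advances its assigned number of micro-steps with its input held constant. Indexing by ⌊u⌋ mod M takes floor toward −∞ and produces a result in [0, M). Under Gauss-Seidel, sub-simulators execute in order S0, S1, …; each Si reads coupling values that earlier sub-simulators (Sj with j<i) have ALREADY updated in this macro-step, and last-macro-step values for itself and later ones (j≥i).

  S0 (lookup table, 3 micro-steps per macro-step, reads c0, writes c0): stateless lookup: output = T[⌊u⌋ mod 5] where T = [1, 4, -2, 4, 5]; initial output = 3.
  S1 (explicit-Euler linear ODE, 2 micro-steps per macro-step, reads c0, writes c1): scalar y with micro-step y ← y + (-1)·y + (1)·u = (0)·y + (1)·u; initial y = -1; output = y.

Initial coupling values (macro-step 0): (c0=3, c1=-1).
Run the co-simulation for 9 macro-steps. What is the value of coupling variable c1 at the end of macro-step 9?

macro 1: S0 reads c0=3 → after 3×micro: 4; S1 reads c0=4 → after 2×micro: 4 ⇒ (c0=4, c1=4)
macro 2: S0 reads c0=4 → after 3×micro: 5; S1 reads c0=5 → after 2×micro: 5 ⇒ (c0=5, c1=5)
macro 3: S0 reads c0=5 → after 3×micro: 1; S1 reads c0=1 → after 2×micro: 1 ⇒ (c0=1, c1=1)
macro 4: S0 reads c0=1 → after 3×micro: 4; S1 reads c0=4 → after 2×micro: 4 ⇒ (c0=4, c1=4)
macro 5: S0 reads c0=4 → after 3×micro: 5; S1 reads c0=5 → after 2×micro: 5 ⇒ (c0=5, c1=5)
macro 6: S0 reads c0=5 → after 3×micro: 1; S1 reads c0=1 → after 2×micro: 1 ⇒ (c0=1, c1=1)
macro 7: S0 reads c0=1 → after 3×micro: 4; S1 reads c0=4 → after 2×micro: 4 ⇒ (c0=4, c1=4)
macro 8: S0 reads c0=4 → after 3×micro: 5; S1 reads c0=5 → after 2×micro: 5 ⇒ (c0=5, c1=5)
macro 9: S0 reads c0=5 → after 3×micro: 1; S1 reads c0=1 → after 2×micro: 1 ⇒ (c0=1, c1=1)

c1 at macro-step 9 = 1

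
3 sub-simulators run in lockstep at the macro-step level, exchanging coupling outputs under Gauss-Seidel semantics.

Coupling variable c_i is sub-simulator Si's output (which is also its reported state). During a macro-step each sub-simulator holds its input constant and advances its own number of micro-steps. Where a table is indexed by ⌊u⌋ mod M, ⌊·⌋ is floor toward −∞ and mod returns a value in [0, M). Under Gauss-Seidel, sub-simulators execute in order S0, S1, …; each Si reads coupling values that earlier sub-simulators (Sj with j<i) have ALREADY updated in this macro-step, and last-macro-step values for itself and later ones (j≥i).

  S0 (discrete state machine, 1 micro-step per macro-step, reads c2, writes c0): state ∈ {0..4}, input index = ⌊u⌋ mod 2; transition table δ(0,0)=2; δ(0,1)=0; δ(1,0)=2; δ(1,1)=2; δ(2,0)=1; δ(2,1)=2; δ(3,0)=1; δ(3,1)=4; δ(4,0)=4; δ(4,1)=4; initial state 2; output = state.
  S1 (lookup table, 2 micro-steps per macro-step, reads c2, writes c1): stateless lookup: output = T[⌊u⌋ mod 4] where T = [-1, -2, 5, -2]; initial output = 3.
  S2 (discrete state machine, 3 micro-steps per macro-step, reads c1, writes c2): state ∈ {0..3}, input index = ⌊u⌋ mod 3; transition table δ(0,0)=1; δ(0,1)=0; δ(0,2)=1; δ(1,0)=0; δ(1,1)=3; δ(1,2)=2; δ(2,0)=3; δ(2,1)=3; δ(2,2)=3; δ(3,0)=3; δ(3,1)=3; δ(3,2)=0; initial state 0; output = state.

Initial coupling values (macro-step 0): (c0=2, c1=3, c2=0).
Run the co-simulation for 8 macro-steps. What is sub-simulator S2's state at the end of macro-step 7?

S2 state at macro-step 7 = 3

macro 1: S0 reads c2=0 → after 1×micro: 1; S1 reads c2=0 → after 2×micro: -1; S2 reads c1=-1 → after 3×micro: 3 ⇒ (c0=1, c1=-1, c2=3)
macro 2: S0 reads c2=3 → after 1×micro: 2; S1 reads c2=3 → after 2×micro: -2; S2 reads c1=-2 → after 3×micro: 3 ⇒ (c0=2, c1=-2, c2=3)
macro 3: S0 reads c2=3 → after 1×micro: 2; S1 reads c2=3 → after 2×micro: -2; S2 reads c1=-2 → after 3×micro: 3 ⇒ (c0=2, c1=-2, c2=3)
macro 4: S0 reads c2=3 → after 1×micro: 2; S1 reads c2=3 → after 2×micro: -2; S2 reads c1=-2 → after 3×micro: 3 ⇒ (c0=2, c1=-2, c2=3)
macro 5: S0 reads c2=3 → after 1×micro: 2; S1 reads c2=3 → after 2×micro: -2; S2 reads c1=-2 → after 3×micro: 3 ⇒ (c0=2, c1=-2, c2=3)
macro 6: S0 reads c2=3 → after 1×micro: 2; S1 reads c2=3 → after 2×micro: -2; S2 reads c1=-2 → after 3×micro: 3 ⇒ (c0=2, c1=-2, c2=3)
macro 7: S0 reads c2=3 → after 1×micro: 2; S1 reads c2=3 → after 2×micro: -2; S2 reads c1=-2 → after 3×micro: 3 ⇒ (c0=2, c1=-2, c2=3)
macro 8: S0 reads c2=3 → after 1×micro: 2; S1 reads c2=3 → after 2×micro: -2; S2 reads c1=-2 → after 3×micro: 3 ⇒ (c0=2, c1=-2, c2=3)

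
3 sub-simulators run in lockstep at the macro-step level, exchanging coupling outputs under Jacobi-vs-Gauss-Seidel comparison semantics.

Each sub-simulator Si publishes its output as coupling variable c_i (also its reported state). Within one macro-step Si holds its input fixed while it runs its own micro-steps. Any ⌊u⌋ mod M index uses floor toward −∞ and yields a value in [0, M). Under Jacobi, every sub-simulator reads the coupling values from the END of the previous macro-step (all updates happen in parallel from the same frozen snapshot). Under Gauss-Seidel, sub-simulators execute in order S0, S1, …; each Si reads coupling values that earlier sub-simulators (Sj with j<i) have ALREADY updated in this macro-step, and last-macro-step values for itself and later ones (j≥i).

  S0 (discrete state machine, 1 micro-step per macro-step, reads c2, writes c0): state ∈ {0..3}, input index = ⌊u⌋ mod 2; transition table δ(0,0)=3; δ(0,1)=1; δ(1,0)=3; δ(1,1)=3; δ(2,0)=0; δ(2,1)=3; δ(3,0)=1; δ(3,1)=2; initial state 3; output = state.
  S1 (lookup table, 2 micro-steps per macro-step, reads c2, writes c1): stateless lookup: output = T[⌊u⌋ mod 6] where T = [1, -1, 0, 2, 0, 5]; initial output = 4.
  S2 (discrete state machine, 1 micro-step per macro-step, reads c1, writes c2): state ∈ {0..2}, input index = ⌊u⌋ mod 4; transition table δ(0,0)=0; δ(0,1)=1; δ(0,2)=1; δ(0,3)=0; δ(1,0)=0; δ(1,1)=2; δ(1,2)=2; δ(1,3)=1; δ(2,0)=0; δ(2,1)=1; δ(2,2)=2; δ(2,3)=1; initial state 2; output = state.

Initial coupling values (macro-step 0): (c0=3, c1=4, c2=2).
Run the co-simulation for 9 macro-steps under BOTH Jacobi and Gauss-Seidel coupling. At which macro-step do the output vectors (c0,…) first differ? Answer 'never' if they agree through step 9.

[Jacobi] macro 1: S0 reads c2=2 → after 1×micro: 1; S1 reads c2=2 → after 2×micro: 0; S2 reads c1=4 → after 1×micro: 0 ⇒ (c0=1, c1=0, c2=0)
[Jacobi] macro 2: S0 reads c2=0 → after 1×micro: 3; S1 reads c2=0 → after 2×micro: 1; S2 reads c1=0 → after 1×micro: 0 ⇒ (c0=3, c1=1, c2=0)
[Jacobi] macro 3: S0 reads c2=0 → after 1×micro: 1; S1 reads c2=0 → after 2×micro: 1; S2 reads c1=1 → after 1×micro: 1 ⇒ (c0=1, c1=1, c2=1)
[Jacobi] macro 4: S0 reads c2=1 → after 1×micro: 3; S1 reads c2=1 → after 2×micro: -1; S2 reads c1=1 → after 1×micro: 2 ⇒ (c0=3, c1=-1, c2=2)
[Jacobi] macro 5: S0 reads c2=2 → after 1×micro: 1; S1 reads c2=2 → after 2×micro: 0; S2 reads c1=-1 → after 1×micro: 1 ⇒ (c0=1, c1=0, c2=1)
[Jacobi] macro 6: S0 reads c2=1 → after 1×micro: 3; S1 reads c2=1 → after 2×micro: -1; S2 reads c1=0 → after 1×micro: 0 ⇒ (c0=3, c1=-1, c2=0)
[Jacobi] macro 7: S0 reads c2=0 → after 1×micro: 1; S1 reads c2=0 → after 2×micro: 1; S2 reads c1=-1 → after 1×micro: 0 ⇒ (c0=1, c1=1, c2=0)
[Jacobi] macro 8: S0 reads c2=0 → after 1×micro: 3; S1 reads c2=0 → after 2×micro: 1; S2 reads c1=1 → after 1×micro: 1 ⇒ (c0=3, c1=1, c2=1)
[Jacobi] macro 9: S0 reads c2=1 → after 1×micro: 2; S1 reads c2=1 → after 2×micro: -1; S2 reads c1=1 → after 1×micro: 2 ⇒ (c0=2, c1=-1, c2=2)
[Gauss-Seidel] macro 1: S0 reads c2=2 → after 1×micro: 1; S1 reads c2=2 → after 2×micro: 0; S2 reads c1=0 → after 1×micro: 0 ⇒ (c0=1, c1=0, c2=0)
[Gauss-Seidel] macro 2: S0 reads c2=0 → after 1×micro: 3; S1 reads c2=0 → after 2×micro: 1; S2 reads c1=1 → after 1×micro: 1 ⇒ (c0=3, c1=1, c2=1)
[Gauss-Seidel] macro 3: S0 reads c2=1 → after 1×micro: 2; S1 reads c2=1 → after 2×micro: -1; S2 reads c1=-1 → after 1×micro: 1 ⇒ (c0=2, c1=-1, c2=1)
[Gauss-Seidel] macro 4: S0 reads c2=1 → after 1×micro: 3; S1 reads c2=1 → after 2×micro: -1; S2 reads c1=-1 → after 1×micro: 1 ⇒ (c0=3, c1=-1, c2=1)
[Gauss-Seidel] macro 5: S0 reads c2=1 → after 1×micro: 2; S1 reads c2=1 → after 2×micro: -1; S2 reads c1=-1 → after 1×micro: 1 ⇒ (c0=2, c1=-1, c2=1)
[Gauss-Seidel] macro 6: S0 reads c2=1 → after 1×micro: 3; S1 reads c2=1 → after 2×micro: -1; S2 reads c1=-1 → after 1×micro: 1 ⇒ (c0=3, c1=-1, c2=1)
[Gauss-Seidel] macro 7: S0 reads c2=1 → after 1×micro: 2; S1 reads c2=1 → after 2×micro: -1; S2 reads c1=-1 → after 1×micro: 1 ⇒ (c0=2, c1=-1, c2=1)
[Gauss-Seidel] macro 8: S0 reads c2=1 → after 1×micro: 3; S1 reads c2=1 → after 2×micro: -1; S2 reads c1=-1 → after 1×micro: 1 ⇒ (c0=3, c1=-1, c2=1)
[Gauss-Seidel] macro 9: S0 reads c2=1 → after 1×micro: 2; S1 reads c2=1 → after 2×micro: -1; S2 reads c1=-1 → after 1×micro: 1 ⇒ (c0=2, c1=-1, c2=1)

first divergence at macro-step: 2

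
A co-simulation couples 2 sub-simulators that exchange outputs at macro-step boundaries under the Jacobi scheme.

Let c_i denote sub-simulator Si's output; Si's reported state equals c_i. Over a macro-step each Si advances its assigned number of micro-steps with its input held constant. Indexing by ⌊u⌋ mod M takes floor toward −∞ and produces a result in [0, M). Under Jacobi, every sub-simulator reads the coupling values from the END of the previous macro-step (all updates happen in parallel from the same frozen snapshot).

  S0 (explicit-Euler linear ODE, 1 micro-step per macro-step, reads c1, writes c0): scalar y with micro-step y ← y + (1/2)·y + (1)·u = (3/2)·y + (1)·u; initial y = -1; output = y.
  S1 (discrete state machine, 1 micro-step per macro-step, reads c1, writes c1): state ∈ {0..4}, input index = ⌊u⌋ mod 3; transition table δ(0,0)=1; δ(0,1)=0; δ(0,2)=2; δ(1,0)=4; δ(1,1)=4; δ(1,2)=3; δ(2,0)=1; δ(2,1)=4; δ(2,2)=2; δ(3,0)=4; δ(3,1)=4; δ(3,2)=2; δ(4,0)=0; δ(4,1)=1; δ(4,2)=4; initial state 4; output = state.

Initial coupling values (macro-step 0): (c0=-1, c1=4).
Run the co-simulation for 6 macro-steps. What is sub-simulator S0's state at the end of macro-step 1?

macro 1: S0 reads c1=4 → after 1×micro: 5/2; S1 reads c1=4 → after 1×micro: 1 ⇒ (c0=5/2, c1=1)
macro 2: S0 reads c1=1 → after 1×micro: 19/4; S1 reads c1=1 → after 1×micro: 4 ⇒ (c0=19/4, c1=4)
macro 3: S0 reads c1=4 → after 1×micro: 89/8; S1 reads c1=4 → after 1×micro: 1 ⇒ (c0=89/8, c1=1)
macro 4: S0 reads c1=1 → after 1×micro: 283/16; S1 reads c1=1 → after 1×micro: 4 ⇒ (c0=283/16, c1=4)
macro 5: S0 reads c1=4 → after 1×micro: 977/32; S1 reads c1=4 → after 1×micro: 1 ⇒ (c0=977/32, c1=1)
macro 6: S0 reads c1=1 → after 1×micro: 2995/64; S1 reads c1=1 → after 1×micro: 4 ⇒ (c0=2995/64, c1=4)

S0 state at macro-step 1 = 5/2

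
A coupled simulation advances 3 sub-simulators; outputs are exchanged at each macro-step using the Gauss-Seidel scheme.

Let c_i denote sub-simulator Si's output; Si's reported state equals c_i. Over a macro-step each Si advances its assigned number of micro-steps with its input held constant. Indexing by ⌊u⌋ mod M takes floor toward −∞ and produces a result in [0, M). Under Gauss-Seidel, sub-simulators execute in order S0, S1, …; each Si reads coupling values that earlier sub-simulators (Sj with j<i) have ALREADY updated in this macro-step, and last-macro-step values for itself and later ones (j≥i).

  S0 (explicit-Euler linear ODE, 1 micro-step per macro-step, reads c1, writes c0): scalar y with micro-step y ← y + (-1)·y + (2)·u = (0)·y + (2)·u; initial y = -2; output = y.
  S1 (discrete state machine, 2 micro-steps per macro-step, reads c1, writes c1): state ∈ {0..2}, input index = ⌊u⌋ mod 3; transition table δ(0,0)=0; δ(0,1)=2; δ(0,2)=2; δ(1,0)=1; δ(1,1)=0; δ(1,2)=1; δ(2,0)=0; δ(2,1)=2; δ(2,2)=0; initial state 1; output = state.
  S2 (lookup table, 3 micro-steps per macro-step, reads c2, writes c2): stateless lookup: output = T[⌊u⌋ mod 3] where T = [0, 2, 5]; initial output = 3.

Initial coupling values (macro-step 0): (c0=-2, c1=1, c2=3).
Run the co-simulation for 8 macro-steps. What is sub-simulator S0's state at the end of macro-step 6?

macro 1: S0 reads c1=1 → after 1×micro: 2; S1 reads c1=1 → after 2×micro: 2; S2 reads c2=3 → after 3×micro: 0 ⇒ (c0=2, c1=2, c2=0)
macro 2: S0 reads c1=2 → after 1×micro: 4; S1 reads c1=2 → after 2×micro: 2; S2 reads c2=0 → after 3×micro: 0 ⇒ (c0=4, c1=2, c2=0)
macro 3: S0 reads c1=2 → after 1×micro: 4; S1 reads c1=2 → after 2×micro: 2; S2 reads c2=0 → after 3×micro: 0 ⇒ (c0=4, c1=2, c2=0)
macro 4: S0 reads c1=2 → after 1×micro: 4; S1 reads c1=2 → after 2×micro: 2; S2 reads c2=0 → after 3×micro: 0 ⇒ (c0=4, c1=2, c2=0)
macro 5: S0 reads c1=2 → after 1×micro: 4; S1 reads c1=2 → after 2×micro: 2; S2 reads c2=0 → after 3×micro: 0 ⇒ (c0=4, c1=2, c2=0)
macro 6: S0 reads c1=2 → after 1×micro: 4; S1 reads c1=2 → after 2×micro: 2; S2 reads c2=0 → after 3×micro: 0 ⇒ (c0=4, c1=2, c2=0)
macro 7: S0 reads c1=2 → after 1×micro: 4; S1 reads c1=2 → after 2×micro: 2; S2 reads c2=0 → after 3×micro: 0 ⇒ (c0=4, c1=2, c2=0)
macro 8: S0 reads c1=2 → after 1×micro: 4; S1 reads c1=2 → after 2×micro: 2; S2 reads c2=0 → after 3×micro: 0 ⇒ (c0=4, c1=2, c2=0)

S0 state at macro-step 6 = 4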